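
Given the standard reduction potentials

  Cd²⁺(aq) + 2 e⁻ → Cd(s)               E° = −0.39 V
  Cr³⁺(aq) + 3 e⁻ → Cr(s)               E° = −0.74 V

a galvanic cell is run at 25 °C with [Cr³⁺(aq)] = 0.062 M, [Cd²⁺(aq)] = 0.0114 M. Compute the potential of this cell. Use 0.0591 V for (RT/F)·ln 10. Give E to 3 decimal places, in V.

+0.316 V

Cd²⁺/Cd is reduced (cathode, E° = −0.39 V) and Cr³⁺/Cr is oxidized (anode).
The standard potential is −0.39 − (−0.74) = +0.35 V and the balanced reaction transfers n = 6 electrons.
The balanced reaction is 3 Cd²⁺(aq) + 2 Cr(s) → 3 Cd(s) + 2 Cr³⁺(aq), so Q = [Cr³⁺(aq)]^2 / [Cd²⁺(aq)]^3 = 2.59×10^3 and log Q = 3.414.
By the Nernst equation, E = +0.35 − (0.0591/6)·(3.414) = +0.316 V.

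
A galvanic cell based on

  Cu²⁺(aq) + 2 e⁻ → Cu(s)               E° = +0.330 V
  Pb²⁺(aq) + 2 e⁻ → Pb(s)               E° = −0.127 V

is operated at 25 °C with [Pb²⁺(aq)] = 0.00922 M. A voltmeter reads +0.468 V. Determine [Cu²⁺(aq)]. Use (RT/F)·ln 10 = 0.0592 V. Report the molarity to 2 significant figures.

0.022 M

The Cu²⁺/Cu couple has the larger reduction potential, so it is the cathode: E°cell = +0.330 − (−0.127) = +0.457 V and n = 2.
From the Nernst equation, log Q = n(E° − E)/0.0592 = 2·(+0.457 − (+0.468))/0.0592 = −0.372.
Balancing electrons gives Cu²⁺(aq) + Pb(s) → Cu(s) + Pb²⁺(aq); thus Q = [Pb²⁺(aq)] / [Cu²⁺(aq)].
Solving for the unknown gives log [Cu²⁺(aq)] = −1.663, so [Cu²⁺(aq)] ≈ 0.022 M.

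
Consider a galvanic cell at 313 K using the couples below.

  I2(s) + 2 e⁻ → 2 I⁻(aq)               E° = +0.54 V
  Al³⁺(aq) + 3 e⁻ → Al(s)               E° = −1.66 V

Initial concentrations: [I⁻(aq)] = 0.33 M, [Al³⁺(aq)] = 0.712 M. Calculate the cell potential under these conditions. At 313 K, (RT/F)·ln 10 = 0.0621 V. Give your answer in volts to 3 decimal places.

I₂/I⁻ is reduced (cathode, E° = +0.54 V) and Al³⁺/Al is oxidized (anode).
E°cell = +0.54 − (−1.66) = +2.20 V, with n = 6 electrons transferred.
The balanced reaction is 3 I2(s) + 2 Al(s) → 6 I⁻(aq) + 2 Al³⁺(aq), so Q = [I⁻(aq)]^6·[Al³⁺(aq)]^2 = 0.000655 and log Q = −3.184.
Applying E = E° − (RT ln10/nF)·log Q gives +2.20 − (0.0621/6)(−3.184) = +2.233 V.

+2.233 V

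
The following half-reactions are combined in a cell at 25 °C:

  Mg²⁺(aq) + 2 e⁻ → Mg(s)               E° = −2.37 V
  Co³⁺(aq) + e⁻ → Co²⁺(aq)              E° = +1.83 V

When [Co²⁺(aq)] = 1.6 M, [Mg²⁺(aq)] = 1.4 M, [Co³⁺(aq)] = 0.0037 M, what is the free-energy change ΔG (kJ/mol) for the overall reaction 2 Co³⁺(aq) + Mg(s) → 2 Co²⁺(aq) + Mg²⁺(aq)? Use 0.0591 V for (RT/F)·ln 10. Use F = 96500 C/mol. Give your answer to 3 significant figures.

With Co³⁺/Co²⁺ reduced at the cathode, E°cell = +1.83 − (−2.37) = +4.20 V and n = 2.
The reaction quotient is ([Co²⁺(aq)]^2·[Mg²⁺(aq)]) / [Co³⁺(aq)]^2 = 2.62×10^5; by Nernst, E = +4.20 − (0.0591/2)(5.418) = +4.0399 V.
Then ΔG = −nFE = −2 × 96500 × +4.0399 J/mol = −780 kJ/mol.

−780 kJ/mol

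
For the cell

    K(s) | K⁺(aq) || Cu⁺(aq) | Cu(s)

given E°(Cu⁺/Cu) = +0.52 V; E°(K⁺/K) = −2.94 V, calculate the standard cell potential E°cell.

+3.46 V

By convention the left-hand electrode in cell notation is the anode (oxidation) and the right-hand electrode is the cathode (reduction).
E°cell = E°(right) − E°(left) = +0.52 − (−2.94) = +3.46 V.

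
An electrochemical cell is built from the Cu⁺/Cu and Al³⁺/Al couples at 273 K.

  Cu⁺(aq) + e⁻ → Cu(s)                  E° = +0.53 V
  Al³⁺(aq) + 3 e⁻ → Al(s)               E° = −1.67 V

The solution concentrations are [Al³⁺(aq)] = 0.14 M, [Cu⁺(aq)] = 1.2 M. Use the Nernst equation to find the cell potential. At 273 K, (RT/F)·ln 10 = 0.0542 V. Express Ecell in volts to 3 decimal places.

Since E°(Cu⁺/Cu) > E°(Al³⁺/Al), Cu⁺/Cu serves as the cathode.
E°cell = E°cat − E°an = +0.53 − (−1.67) = +2.20 V; n = 3.
The balanced reaction is 3 Cu⁺(aq) + Al(s) → 3 Cu(s) + Al³⁺(aq), so Q = [Al³⁺(aq)] / [Cu⁺(aq)]^3 = 0.081 and log Q = −1.091.
E = E° − (0.0542/n)·log Q = +2.20 − (0.0542/3)(−1.091) = +2.220 V.

+2.220 V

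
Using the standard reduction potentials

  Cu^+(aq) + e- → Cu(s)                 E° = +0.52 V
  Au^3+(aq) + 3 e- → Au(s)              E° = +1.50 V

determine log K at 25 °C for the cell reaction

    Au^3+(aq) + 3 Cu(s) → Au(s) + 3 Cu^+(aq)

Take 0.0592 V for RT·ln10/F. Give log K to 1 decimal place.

log K = 49.7

The Au³⁺/Au couple is reduced (cathode); E°cell = +1.50 − (+0.52) = +0.98 V with n = 3.
At equilibrium E = 0, so log K = nE°cell / 0.0592 = (3)(+0.98) / 0.0592 = 49.7.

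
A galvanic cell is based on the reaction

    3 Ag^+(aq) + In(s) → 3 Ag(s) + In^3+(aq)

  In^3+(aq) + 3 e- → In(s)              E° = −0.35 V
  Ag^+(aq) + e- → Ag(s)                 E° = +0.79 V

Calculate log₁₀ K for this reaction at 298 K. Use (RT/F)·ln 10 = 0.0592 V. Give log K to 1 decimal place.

The Ag⁺/Ag couple is reduced (cathode); E°cell = +0.79 − (−0.35) = +1.14 V with n = 3.
At equilibrium E = 0, so log K = nE°cell / 0.0592 = (3)(+1.14) / 0.0592 = 57.8.

log K = 57.8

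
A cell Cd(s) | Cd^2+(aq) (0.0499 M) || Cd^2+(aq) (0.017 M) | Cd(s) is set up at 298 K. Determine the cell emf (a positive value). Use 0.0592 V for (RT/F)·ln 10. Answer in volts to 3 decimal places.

0.014 V

For a concentration cell E°cell = 0, since both electrodes use the same couple.
The compartment with the higher Cd^2+(aq) concentration (0.0499 M) acts as the cathode; ions are reduced there and produced at the dilute (0.017 M) anode.
With n = 2, Ecell = −(0.0592/2)·log([dilute]/[conc]) = −(0.0592/2)·log(0.017/0.0499) = +0.014 V.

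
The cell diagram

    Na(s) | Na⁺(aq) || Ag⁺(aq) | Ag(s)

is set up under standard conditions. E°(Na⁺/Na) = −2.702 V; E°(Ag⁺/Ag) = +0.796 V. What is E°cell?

By convention the left-hand electrode in cell notation is the anode (oxidation) and the right-hand electrode is the cathode (reduction).
E°cell = E°(right) − E°(left) = +0.796 − (−2.702) = +3.498 V.

+3.498 V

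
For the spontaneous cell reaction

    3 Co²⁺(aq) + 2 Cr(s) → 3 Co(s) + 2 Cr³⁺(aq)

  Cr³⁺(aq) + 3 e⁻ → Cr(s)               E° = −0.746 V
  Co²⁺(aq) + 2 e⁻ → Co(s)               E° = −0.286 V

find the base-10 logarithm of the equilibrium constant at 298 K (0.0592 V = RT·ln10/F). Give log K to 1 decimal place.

The Co²⁺/Co couple is reduced (cathode); E°cell = −0.286 − (−0.746) = +0.460 V with n = 6.
At equilibrium E = 0, so log K = nE°cell / 0.0592 = (6)(+0.460) / 0.0592 = 46.6.

log K = 46.6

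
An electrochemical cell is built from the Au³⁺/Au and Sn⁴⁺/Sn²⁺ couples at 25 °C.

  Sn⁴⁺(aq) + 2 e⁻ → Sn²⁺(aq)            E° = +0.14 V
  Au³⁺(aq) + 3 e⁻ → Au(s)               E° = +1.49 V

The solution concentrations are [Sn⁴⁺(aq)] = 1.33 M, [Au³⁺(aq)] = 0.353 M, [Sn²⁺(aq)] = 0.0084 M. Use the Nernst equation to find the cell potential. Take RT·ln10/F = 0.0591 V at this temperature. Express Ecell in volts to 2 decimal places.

+1.28 V

Since E°(Au³⁺/Au) > E°(Sn⁴⁺/Sn²⁺), Au³⁺/Au serves as the cathode.
The standard potential is +1.49 − (+0.14) = +1.35 V and the balanced reaction transfers n = 6 electrons.
The balanced reaction is 2 Au³⁺(aq) + 3 Sn²⁺(aq) → 2 Au(s) + 3 Sn⁴⁺(aq), so Q = [Sn⁴⁺(aq)]^3 / ([Au³⁺(aq)]^2·[Sn²⁺(aq)]^3) = 3.19×10^7 and log Q = 7.503.
E = E° − (0.0591/n)·log Q = +1.35 − (0.0591/6)(7.503) = +1.28 V.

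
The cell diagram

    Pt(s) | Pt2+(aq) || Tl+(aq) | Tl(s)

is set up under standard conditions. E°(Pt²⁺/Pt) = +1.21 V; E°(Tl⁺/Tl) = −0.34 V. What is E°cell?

By convention the left-hand electrode in cell notation is the anode (oxidation) and the right-hand electrode is the cathode (reduction).
E°cell = E°(right) − E°(left) = −0.34 − (+1.21) = −1.55 V.
The negative sign shows that, as written, the cell would require an external voltage to drive the reaction.

−1.55 V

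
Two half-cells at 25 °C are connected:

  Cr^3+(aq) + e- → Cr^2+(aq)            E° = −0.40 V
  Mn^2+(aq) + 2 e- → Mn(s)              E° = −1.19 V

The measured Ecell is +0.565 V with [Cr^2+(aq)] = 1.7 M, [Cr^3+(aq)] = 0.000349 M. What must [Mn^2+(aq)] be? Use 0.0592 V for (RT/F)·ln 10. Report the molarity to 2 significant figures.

With Cr³⁺/Cr²⁺ at the cathode and Mn²⁺/Mn at the anode, E°cell = −0.40 − (−1.19) = +0.79 V (n = 2).
Since E = E° − (0.0592/n)·log Q, log Q = n(E° − E)/0.0592 = 7.601.
For 2 Cr^3+(aq) + Mn(s) → 2 Cr^2+(aq) + Mn^2+(aq), the reaction quotient is Q = ([Cr^2+(aq)]^2·[Mn^2+(aq)]) / [Cr^3+(aq)]^2.
Substituting the known concentrations and solving, log [Mn^2+(aq)] = 0.226 and [Mn^2+(aq)] = 1.7 M.

1.7 M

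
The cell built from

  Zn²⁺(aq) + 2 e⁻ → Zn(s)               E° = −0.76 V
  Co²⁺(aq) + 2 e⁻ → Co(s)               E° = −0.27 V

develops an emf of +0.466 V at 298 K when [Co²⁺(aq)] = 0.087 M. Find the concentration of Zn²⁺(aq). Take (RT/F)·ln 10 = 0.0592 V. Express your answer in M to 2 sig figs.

0.56 M

The Co²⁺/Co couple has the larger reduction potential, so it is the cathode: E°cell = −0.27 − (−0.76) = +0.49 V and n = 2.
Since E = E° − (0.0592/n)·log Q, log Q = n(E° − E)/0.0592 = 0.811.
The balanced reaction is Co²⁺(aq) + Zn(s) → Co(s) + Zn²⁺(aq), so Q = [Zn²⁺(aq)] / [Co²⁺(aq)].
Substituting the known concentrations and solving, log [Zn²⁺(aq)] = −0.249 and [Zn²⁺(aq)] = 0.56 M.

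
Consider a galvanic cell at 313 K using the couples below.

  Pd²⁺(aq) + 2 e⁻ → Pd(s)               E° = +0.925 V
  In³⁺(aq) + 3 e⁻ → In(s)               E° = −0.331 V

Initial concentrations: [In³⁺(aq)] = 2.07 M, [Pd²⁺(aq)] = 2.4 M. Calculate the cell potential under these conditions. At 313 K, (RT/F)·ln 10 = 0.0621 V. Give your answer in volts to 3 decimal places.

The Pd²⁺/Pd couple has the more positive E°, so it is the cathode; In³⁺/In is the anode.
E°cell = +0.925 − (−0.331) = +1.256 V, with n = 6 electrons transferred.
Balancing gives 3 Pd²⁺(aq) + 2 In(s) → 3 Pd(s) + 2 In³⁺(aq); hence Q = [In³⁺(aq)]^2 / [Pd²⁺(aq)]^3 = 0.31 (log Q = −0.509).
Applying E = E° − (RT ln10/nF)·log Q gives +1.256 − (0.0621/6)(−0.509) = +1.261 V.

+1.261 V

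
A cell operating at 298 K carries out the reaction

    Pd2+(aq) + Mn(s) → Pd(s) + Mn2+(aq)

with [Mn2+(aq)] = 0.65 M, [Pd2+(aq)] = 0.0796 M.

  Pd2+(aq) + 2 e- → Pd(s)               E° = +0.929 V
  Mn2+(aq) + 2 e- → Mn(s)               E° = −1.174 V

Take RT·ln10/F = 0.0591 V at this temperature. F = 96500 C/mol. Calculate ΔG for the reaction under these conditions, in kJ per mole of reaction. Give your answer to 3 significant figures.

−401 kJ/mol

With Pd²⁺/Pd reduced at the cathode, E°cell = +0.929 − (−1.174) = +2.103 V and n = 2.
Here Q = [Mn2+(aq)] / [Pd2+(aq)] = 8.17 (log Q = 0.912), giving E = +2.103 − (0.0591/2)·(0.912) = +2.0761 V.
Then ΔG = −nFE = −2 × 96500 × +2.0761 J/mol = −401 kJ/mol.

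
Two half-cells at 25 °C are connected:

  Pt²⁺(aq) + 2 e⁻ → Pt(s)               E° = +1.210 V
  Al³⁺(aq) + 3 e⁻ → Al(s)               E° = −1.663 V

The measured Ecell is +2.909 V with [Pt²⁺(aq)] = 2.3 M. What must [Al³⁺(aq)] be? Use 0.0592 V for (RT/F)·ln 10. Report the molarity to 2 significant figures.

The Pt²⁺/Pt couple has the larger reduction potential, so it is the cathode: E°cell = +1.210 − (−1.663) = +2.873 V and n = 6.
Since E = E° − (0.0592/n)·log Q, log Q = n(E° − E)/0.0592 = −3.649.
For 3 Pt²⁺(aq) + 2 Al(s) → 3 Pt(s) + 2 Al³⁺(aq), the reaction quotient is Q = [Al³⁺(aq)]^2 / [Pt²⁺(aq)]^3.
Isolating [Al³⁺(aq)] in Q = 10^{−3.649} yields log [Al³⁺(aq)] = −1.282, i.e. 0.052 M.

0.052 M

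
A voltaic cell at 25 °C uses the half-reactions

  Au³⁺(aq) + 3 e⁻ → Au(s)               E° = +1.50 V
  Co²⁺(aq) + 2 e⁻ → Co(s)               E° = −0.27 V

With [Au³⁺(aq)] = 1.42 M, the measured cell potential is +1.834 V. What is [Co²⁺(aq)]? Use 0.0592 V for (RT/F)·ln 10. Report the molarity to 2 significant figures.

Au³⁺/Au is the cathode (higher E°); E°cell = +1.50 − (−0.27) = +1.77 V with n = 6.
From the Nernst equation, log Q = n(E° − E)/0.0592 = 6·(+1.77 − (+1.834))/0.0592 = −6.486.
For 2 Au³⁺(aq) + 3 Co(s) → 2 Au(s) + 3 Co²⁺(aq), the reaction quotient is Q = [Co²⁺(aq)]^3 / [Au³⁺(aq)]^2.
Solving for the unknown gives log [Co²⁺(aq)] = −2.060, so [Co²⁺(aq)] ≈ 0.0087 M.

0.0087 M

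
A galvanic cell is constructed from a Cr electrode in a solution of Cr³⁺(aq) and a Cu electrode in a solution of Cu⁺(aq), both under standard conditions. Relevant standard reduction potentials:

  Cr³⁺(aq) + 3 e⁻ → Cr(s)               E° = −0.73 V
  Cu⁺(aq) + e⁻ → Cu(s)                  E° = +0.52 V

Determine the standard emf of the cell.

+1.25 V

The Cu⁺/Cu couple has the higher E°, so Cu ion is reduced (cathode) and Cr is oxidized (anode).
E°cell = E°(cathode) − E°(anode) = +0.52 − (−0.73) = +1.25 V.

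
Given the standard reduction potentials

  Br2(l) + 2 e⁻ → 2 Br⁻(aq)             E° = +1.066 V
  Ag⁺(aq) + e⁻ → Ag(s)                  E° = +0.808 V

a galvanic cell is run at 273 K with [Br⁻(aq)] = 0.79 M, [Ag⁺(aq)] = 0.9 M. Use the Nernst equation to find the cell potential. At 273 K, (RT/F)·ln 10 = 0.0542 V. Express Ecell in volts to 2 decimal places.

+0.27 V

Br₂/Br⁻ is reduced (cathode, E° = +1.066 V) and Ag⁺/Ag is oxidized (anode).
E°cell = E°cat − E°an = +1.066 − (+0.808) = +0.258 V; n = 2.
The balanced reaction is Br2(l) + 2 Ag(s) → 2 Br⁻(aq) + 2 Ag⁺(aq), so Q = [Br⁻(aq)]^2·[Ag⁺(aq)]^2 = 0.506 and log Q = −0.296.
E = E° − (0.0542/n)·log Q = +0.258 − (0.0542/2)(−0.296) = +0.27 V.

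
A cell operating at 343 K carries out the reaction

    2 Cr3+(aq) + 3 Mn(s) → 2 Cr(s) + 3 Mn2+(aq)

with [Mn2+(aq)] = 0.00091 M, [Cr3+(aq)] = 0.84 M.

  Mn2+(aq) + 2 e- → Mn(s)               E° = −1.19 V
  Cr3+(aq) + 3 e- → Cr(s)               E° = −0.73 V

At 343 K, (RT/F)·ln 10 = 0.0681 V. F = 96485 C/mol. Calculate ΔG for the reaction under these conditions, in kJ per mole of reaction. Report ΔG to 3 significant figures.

With Cr³⁺/Cr reduced at the cathode, E°cell = −0.73 − (−1.19) = +0.46 V and n = 6.
The reaction quotient is [Mn2+(aq)]^3 / [Cr3+(aq)]^2 = 1.07×10^−9; by Nernst, E = +0.46 − (0.0681/6)(−8.971) = +0.5618 V.
ΔG = −nFE = −(6)(96485)(+0.5618) J/mol = −325 kJ/mol.

−325 kJ/mol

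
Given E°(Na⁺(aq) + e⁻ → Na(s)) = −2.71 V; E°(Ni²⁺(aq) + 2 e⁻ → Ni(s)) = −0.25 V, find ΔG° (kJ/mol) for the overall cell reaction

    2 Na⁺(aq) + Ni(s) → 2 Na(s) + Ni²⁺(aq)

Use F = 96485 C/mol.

In the reaction as written Na⁺(aq) is reduced, so the Na⁺/Na couple is the cathode and Ni²⁺/Ni is the anode.
E°cell = −2.71 − (−0.25) = −2.46 V; balancing electrons gives n = 2.
ΔG° = −nFE°cell = −(2)(96485)(−2.46) J/mol = +475 kJ/mol.

+475 kJ/mol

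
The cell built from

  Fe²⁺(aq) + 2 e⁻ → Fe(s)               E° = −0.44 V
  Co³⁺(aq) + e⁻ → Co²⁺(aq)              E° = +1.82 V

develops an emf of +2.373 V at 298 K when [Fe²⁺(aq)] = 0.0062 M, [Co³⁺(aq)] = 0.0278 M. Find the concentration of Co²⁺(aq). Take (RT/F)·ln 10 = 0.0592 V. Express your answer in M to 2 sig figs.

The Co³⁺/Co²⁺ couple has the larger reduction potential, so it is the cathode: E°cell = +1.82 − (−0.44) = +2.26 V and n = 2.
Rearranging E = E° − (0.0592/n)·log Q gives log Q = 2(+2.26 − (+2.373))/0.0592 = −3.818.
The balanced reaction is 2 Co³⁺(aq) + Fe(s) → 2 Co²⁺(aq) + Fe²⁺(aq), so Q = ([Co²⁺(aq)]^2·[Fe²⁺(aq)]) / [Co³⁺(aq)]^2.
Solving for the unknown gives log [Co²⁺(aq)] = −2.361, so [Co²⁺(aq)] ≈ 0.0044 M.

0.0044 M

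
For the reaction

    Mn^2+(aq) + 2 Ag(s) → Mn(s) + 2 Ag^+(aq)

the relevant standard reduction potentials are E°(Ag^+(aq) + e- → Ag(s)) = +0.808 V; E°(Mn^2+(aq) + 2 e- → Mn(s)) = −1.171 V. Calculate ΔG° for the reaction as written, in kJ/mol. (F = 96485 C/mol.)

+382 kJ/mol

In the reaction as written Mn^2+(aq) is reduced, so the Mn²⁺/Mn couple is the cathode and Ag⁺/Ag is the anode.
E°cell = −1.171 − (+0.808) = −1.979 V; balancing electrons gives n = 2.
ΔG° = −nFE°cell = −(2)(96485)(−1.979) J/mol = +382 kJ/mol.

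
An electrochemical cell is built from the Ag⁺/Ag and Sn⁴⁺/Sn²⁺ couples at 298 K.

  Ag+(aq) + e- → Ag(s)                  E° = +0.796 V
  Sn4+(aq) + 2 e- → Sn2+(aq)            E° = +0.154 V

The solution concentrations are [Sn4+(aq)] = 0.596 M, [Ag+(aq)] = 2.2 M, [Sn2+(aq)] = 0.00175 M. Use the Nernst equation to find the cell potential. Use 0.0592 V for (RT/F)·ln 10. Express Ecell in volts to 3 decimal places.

The Ag⁺/Ag couple has the more positive E°, so it is the cathode; Sn⁴⁺/Sn²⁺ is the anode.
E°cell = +0.796 − (+0.154) = +0.642 V, with n = 2 electrons transferred.
The balanced reaction is 2 Ag+(aq) + Sn2+(aq) → 2 Ag(s) + Sn4+(aq), so Q = [Sn4+(aq)] / ([Ag+(aq)]^2·[Sn2+(aq)]) = 70.4 and log Q = 1.847.
By the Nernst equation, E = +0.642 − (0.0592/2)·(1.847) = +0.587 V.

+0.587 V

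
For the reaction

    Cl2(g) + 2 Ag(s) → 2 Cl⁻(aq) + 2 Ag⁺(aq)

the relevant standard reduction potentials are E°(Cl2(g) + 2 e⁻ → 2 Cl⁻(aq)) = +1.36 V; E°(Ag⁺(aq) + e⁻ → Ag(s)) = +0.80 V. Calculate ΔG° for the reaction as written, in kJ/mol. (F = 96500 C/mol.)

In the reaction as written Cl2(g) is reduced, so the Cl₂/Cl⁻ couple is the cathode and Ag⁺/Ag is the anode.
E°cell = +1.36 − (+0.80) = +0.56 V; balancing electrons gives n = 2.
ΔG° = −nFE°cell = −(2)(96500)(+0.56) J/mol = −108 kJ/mol.

−108 kJ/mol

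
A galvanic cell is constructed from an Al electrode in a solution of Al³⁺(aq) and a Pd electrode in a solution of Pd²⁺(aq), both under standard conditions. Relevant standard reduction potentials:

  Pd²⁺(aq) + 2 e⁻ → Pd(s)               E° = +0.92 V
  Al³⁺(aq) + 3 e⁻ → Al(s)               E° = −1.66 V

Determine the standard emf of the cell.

The Pd²⁺/Pd couple has the higher E°, so Pd ion is reduced (cathode) and Al is oxidized (anode).
E°cell = E°(cathode) − E°(anode) = +0.92 − (−1.66) = +2.58 V.

+2.58 V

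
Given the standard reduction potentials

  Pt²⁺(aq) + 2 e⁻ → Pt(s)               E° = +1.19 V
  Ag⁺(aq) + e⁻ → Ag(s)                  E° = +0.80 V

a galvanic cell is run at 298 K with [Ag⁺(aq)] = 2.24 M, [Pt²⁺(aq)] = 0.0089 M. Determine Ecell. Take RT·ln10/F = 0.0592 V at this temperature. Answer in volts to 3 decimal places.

+0.309 V

The Pt²⁺/Pt couple has the more positive E°, so it is the cathode; Ag⁺/Ag is the anode.
E°cell = E°cat − E°an = +1.19 − (+0.80) = +0.39 V; n = 2.
For the overall reaction Pt²⁺(aq) + 2 Ag(s) → Pt(s) + 2 Ag⁺(aq), Q = [Ag⁺(aq)]^2 / [Pt²⁺(aq)] = 564, giving log Q = 2.751.
By the Nernst equation, E = +0.39 − (0.0592/2)·(2.751) = +0.309 V.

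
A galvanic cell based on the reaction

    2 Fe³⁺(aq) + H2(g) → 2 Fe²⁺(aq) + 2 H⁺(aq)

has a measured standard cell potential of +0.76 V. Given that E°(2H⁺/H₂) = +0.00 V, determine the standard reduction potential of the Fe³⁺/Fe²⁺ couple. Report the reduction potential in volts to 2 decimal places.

+0.76 V

In the reaction as written the Fe³⁺/Fe²⁺ couple is reduced (cathode) and 2H⁺/H₂ is oxidized (anode), so E°cell = E°(Fe³⁺/Fe²⁺) − E°(2H⁺/H₂).
E°(Fe³⁺/Fe²⁺) = E°cell + E°(anode) = +0.76 + (+0.00) = +0.76 V.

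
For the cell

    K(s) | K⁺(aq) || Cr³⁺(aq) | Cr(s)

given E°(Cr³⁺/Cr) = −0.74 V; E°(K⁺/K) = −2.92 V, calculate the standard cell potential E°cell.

+2.18 V

By convention the left-hand electrode in cell notation is the anode (oxidation) and the right-hand electrode is the cathode (reduction).
E°cell = E°(right) − E°(left) = −0.74 − (−2.92) = +2.18 V.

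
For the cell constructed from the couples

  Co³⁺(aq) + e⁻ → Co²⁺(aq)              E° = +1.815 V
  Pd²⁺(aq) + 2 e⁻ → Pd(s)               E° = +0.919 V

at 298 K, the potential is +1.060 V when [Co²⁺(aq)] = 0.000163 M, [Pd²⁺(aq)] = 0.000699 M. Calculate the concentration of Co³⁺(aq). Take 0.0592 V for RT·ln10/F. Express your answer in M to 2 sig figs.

The Co³⁺/Co²⁺ couple has the larger reduction potential, so it is the cathode: E°cell = +1.815 − (+0.919) = +0.896 V and n = 2.
Rearranging E = E° − (0.0592/n)·log Q gives log Q = 2(+0.896 − (+1.060))/0.0592 = −5.541.
Balancing electrons gives 2 Co³⁺(aq) + Pd(s) → 2 Co²⁺(aq) + Pd²⁺(aq); thus Q = ([Co²⁺(aq)]^2·[Pd²⁺(aq)]) / [Co³⁺(aq)]^2.
Substituting the known concentrations and solving, log [Co³⁺(aq)] = −2.595 and [Co³⁺(aq)] = 0.0025 M.

0.0025 M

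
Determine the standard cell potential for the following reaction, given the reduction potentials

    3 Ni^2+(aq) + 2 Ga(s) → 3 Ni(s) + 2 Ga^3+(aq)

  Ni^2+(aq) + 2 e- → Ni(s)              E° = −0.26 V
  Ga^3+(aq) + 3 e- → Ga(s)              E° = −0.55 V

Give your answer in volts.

+0.29 V

In the reaction as written, Ni^2+(aq) is reduced (cathode) and Ga^3+(aq) is produced by oxidation at the anode.
E°cell = E°(cathode) − E°(anode) = −0.26 − (−0.55) = +0.29 V.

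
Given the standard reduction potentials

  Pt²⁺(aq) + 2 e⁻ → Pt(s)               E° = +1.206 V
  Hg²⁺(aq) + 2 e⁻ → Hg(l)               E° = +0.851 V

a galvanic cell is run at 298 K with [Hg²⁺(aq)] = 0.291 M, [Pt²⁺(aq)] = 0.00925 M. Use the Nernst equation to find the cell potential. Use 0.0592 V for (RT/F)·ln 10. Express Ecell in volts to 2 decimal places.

Since E°(Pt²⁺/Pt) > E°(Hg²⁺/Hg), Pt²⁺/Pt serves as the cathode.
E°cell = +1.206 − (+0.851) = +0.355 V, with n = 2 electrons transferred.
For the overall reaction Pt²⁺(aq) + Hg(l) → Pt(s) + Hg²⁺(aq), Q = [Hg²⁺(aq)] / [Pt²⁺(aq)] = 31.5, giving log Q = 1.498.
E = E° − (0.0592/n)·log Q = +0.355 − (0.0592/2)(1.498) = +0.31 V.

+0.31 V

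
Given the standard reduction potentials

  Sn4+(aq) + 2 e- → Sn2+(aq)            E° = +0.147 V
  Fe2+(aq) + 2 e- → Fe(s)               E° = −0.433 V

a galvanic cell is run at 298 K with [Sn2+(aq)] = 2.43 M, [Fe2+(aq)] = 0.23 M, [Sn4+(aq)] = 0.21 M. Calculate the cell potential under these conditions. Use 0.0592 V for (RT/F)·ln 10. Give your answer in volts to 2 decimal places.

Sn⁴⁺/Sn²⁺ is reduced (cathode, E° = +0.147 V) and Fe²⁺/Fe is oxidized (anode).
E°cell = E°cat − E°an = +0.147 − (−0.433) = +0.580 V; n = 2.
The balanced reaction is Sn4+(aq) + Fe(s) → Sn2+(aq) + Fe2+(aq), so Q = ([Sn2+(aq)]·[Fe2+(aq)]) / [Sn4+(aq)] = 2.66 and log Q = 0.425.
E = E° − (0.0592/n)·log Q = +0.580 − (0.0592/2)(0.425) = +0.57 V.

+0.57 V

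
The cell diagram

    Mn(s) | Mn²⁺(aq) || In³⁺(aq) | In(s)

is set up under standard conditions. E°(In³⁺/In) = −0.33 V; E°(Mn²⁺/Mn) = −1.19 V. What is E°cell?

+0.86 V

By convention the left-hand electrode in cell notation is the anode (oxidation) and the right-hand electrode is the cathode (reduction).
E°cell = E°(right) − E°(left) = −0.33 − (−1.19) = +0.86 V.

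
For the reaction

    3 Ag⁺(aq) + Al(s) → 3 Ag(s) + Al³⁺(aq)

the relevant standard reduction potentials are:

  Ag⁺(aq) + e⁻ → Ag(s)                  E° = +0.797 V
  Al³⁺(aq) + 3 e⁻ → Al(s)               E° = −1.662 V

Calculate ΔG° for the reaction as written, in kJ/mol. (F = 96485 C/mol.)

In the reaction as written Ag⁺(aq) is reduced, so the Ag⁺/Ag couple is the cathode and Al³⁺/Al is the anode.
E°cell = +0.797 − (−1.662) = +2.459 V; balancing electrons gives n = 3.
ΔG° = −nFE°cell = −(3)(96485)(+2.459) J/mol = −712 kJ/mol.

−712 kJ/mol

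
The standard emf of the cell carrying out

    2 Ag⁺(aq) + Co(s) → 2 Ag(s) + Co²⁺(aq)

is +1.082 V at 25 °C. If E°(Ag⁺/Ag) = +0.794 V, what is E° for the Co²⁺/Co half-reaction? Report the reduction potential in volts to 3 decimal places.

−0.288 V

In the reaction as written the Ag⁺/Ag couple is reduced (cathode) and Co²⁺/Co is oxidized (anode), so E°cell = E°(Ag⁺/Ag) − E°(Co²⁺/Co).
E°(Co²⁺/Co) = E°(cathode) − E°cell = +0.794 − (+1.082) = −0.288 V.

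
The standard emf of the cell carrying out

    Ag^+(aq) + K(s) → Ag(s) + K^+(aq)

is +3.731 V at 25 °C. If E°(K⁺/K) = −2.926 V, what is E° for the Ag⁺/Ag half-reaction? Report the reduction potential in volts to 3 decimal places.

In the reaction as written the Ag⁺/Ag couple is reduced (cathode) and K⁺/K is oxidized (anode), so E°cell = E°(Ag⁺/Ag) − E°(K⁺/K).
E°(Ag⁺/Ag) = E°cell + E°(anode) = +3.731 + (−2.926) = +0.805 V.

+0.805 V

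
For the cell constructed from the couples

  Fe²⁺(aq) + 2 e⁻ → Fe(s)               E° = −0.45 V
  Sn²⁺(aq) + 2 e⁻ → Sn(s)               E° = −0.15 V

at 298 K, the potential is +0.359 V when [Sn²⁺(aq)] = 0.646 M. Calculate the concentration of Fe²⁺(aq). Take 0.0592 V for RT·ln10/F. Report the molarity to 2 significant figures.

0.0066 M

The Sn²⁺/Sn couple has the larger reduction potential, so it is the cathode: E°cell = −0.15 − (−0.45) = +0.30 V and n = 2.
From the Nernst equation, log Q = n(E° − E)/0.0592 = 2·(+0.30 − (+0.359))/0.0592 = −1.993.
The balanced reaction is Sn²⁺(aq) + Fe(s) → Sn(s) + Fe²⁺(aq), so Q = [Fe²⁺(aq)] / [Sn²⁺(aq)].
Substituting the known concentrations and solving, log [Fe²⁺(aq)] = −2.183 and [Fe²⁺(aq)] = 0.0066 M.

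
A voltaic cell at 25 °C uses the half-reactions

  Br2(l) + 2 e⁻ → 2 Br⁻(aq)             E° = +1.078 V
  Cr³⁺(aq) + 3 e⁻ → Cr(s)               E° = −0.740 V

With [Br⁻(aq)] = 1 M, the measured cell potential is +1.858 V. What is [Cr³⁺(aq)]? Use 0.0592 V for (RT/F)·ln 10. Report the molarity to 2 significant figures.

With Br₂/Br⁻ at the cathode and Cr³⁺/Cr at the anode, E°cell = +1.078 − (−0.740) = +1.818 V (n = 6).
Rearranging E = E° − (0.0592/n)·log Q gives log Q = 6(+1.818 − (+1.858))/0.0592 = −4.054.
The balanced reaction is 3 Br2(l) + 2 Cr(s) → 6 Br⁻(aq) + 2 Cr³⁺(aq), so Q = [Br⁻(aq)]^6·[Cr³⁺(aq)]^2.
Isolating [Cr³⁺(aq)] in Q = 10^{−4.054} yields log [Cr³⁺(aq)] = −2.027, i.e. 0.0094 M.

0.0094 M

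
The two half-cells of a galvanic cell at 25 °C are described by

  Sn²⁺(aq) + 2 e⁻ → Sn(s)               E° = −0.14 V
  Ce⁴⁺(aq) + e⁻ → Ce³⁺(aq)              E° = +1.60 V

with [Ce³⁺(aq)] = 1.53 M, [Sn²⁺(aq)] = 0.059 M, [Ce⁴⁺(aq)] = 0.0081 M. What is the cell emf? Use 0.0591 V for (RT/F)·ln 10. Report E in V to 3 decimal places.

+1.642 V

Since E°(Ce⁴⁺/Ce³⁺) > E°(Sn²⁺/Sn), Ce⁴⁺/Ce³⁺ serves as the cathode.
E°cell = +1.60 − (−0.14) = +1.74 V, with n = 2 electrons transferred.
The balanced reaction is 2 Ce⁴⁺(aq) + Sn(s) → 2 Ce³⁺(aq) + Sn²⁺(aq), so Q = ([Ce³⁺(aq)]^2·[Sn²⁺(aq)]) / [Ce⁴⁺(aq)]^2 = 2.11×10^3 and log Q = 3.323.
By the Nernst equation, E = +1.74 − (0.0591/2)·(3.323) = +1.642 V.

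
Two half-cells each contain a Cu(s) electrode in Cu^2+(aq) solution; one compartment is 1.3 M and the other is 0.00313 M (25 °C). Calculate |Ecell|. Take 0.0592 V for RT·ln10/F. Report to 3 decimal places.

0.078 V

For a concentration cell E°cell = 0, since both electrodes use the same couple.
The compartment with the higher Cu^2+(aq) concentration (1.3 M) acts as the cathode; ions are reduced there and produced at the dilute (0.00313 M) anode.
With n = 2, Ecell = −(0.0592/2)·log([dilute]/[conc]) = −(0.0592/2)·log(0.00313/1.3) = +0.078 V.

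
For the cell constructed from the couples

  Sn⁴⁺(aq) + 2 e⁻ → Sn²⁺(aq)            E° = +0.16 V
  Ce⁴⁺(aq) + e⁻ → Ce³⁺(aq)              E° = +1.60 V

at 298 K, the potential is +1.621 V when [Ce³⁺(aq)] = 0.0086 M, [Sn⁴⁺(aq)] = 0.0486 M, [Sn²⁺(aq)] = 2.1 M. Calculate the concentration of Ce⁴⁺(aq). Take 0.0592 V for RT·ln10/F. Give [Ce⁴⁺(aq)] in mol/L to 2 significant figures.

Ce⁴⁺/Ce³⁺ is the cathode (higher E°); E°cell = +1.60 − (+0.16) = +1.44 V with n = 2.
Since E = E° − (0.0592/n)·log Q, log Q = n(E° − E)/0.0592 = −6.115.
The balanced reaction is 2 Ce⁴⁺(aq) + Sn²⁺(aq) → 2 Ce³⁺(aq) + Sn⁴⁺(aq), so Q = ([Ce³⁺(aq)]^2·[Sn⁴⁺(aq)]) / ([Ce⁴⁺(aq)]^2·[Sn²⁺(aq)]).
Solving for the unknown gives log [Ce⁴⁺(aq)] = 0.174, so [Ce⁴⁺(aq)] ≈ 1.5 M.

1.5 M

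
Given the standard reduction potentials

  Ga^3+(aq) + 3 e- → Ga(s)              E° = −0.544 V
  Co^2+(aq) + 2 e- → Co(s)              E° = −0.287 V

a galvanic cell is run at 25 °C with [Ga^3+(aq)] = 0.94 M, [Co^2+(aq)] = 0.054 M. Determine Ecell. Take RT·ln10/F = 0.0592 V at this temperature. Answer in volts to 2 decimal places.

+0.22 V

Since E°(Co²⁺/Co) > E°(Ga³⁺/Ga), Co²⁺/Co serves as the cathode.
The standard potential is −0.287 − (−0.544) = +0.257 V and the balanced reaction transfers n = 6 electrons.
For the overall reaction 3 Co^2+(aq) + 2 Ga(s) → 3 Co(s) + 2 Ga^3+(aq), Q = [Ga^3+(aq)]^2 / [Co^2+(aq)]^3 = 5.61×10^3, giving log Q = 3.749.
Applying E = E° − (RT ln10/nF)·log Q gives +0.257 − (0.0592/6)(3.749) = +0.22 V.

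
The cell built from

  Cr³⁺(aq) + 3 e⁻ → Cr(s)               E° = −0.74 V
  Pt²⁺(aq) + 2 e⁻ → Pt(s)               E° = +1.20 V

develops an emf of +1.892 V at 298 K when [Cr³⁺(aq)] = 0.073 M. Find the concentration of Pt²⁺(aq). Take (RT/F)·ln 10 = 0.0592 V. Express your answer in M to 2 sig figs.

With Pt²⁺/Pt at the cathode and Cr³⁺/Cr at the anode, E°cell = +1.20 − (−0.74) = +1.94 V (n = 6).
From the Nernst equation, log Q = n(E° − E)/0.0592 = 6·(+1.94 − (+1.892))/0.0592 = 4.865.
The balanced reaction is 3 Pt²⁺(aq) + 2 Cr(s) → 3 Pt(s) + 2 Cr³⁺(aq), so Q = [Cr³⁺(aq)]^2 / [Pt²⁺(aq)]^3.
Solving for the unknown gives log [Pt²⁺(aq)] = −2.379, so [Pt²⁺(aq)] ≈ 0.0042 M.

0.0042 M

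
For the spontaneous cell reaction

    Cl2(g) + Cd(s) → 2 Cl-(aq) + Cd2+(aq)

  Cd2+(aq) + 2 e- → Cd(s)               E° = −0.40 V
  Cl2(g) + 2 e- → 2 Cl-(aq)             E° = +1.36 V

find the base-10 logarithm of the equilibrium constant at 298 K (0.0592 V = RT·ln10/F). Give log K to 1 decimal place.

log K = 59.5

The Cl₂/Cl⁻ couple is reduced (cathode); E°cell = +1.36 − (−0.40) = +1.76 V with n = 2.
At equilibrium E = 0, so log K = nE°cell / 0.0592 = (2)(+1.76) / 0.0592 = 59.5.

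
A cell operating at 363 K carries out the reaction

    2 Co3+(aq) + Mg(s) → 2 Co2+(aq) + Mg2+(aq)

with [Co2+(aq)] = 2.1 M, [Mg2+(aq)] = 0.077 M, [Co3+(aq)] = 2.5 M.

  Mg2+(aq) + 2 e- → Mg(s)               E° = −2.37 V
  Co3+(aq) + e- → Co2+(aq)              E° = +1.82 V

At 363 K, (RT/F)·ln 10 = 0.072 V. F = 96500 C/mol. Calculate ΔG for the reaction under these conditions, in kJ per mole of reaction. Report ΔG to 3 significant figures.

−817 kJ/mol

The standard cell potential is +1.82 − (−2.37) = +4.19 V, with n = 2 electrons in the balanced equation.
The reaction quotient is ([Co2+(aq)]^2·[Mg2+(aq)]) / [Co3+(aq)]^2 = 0.0543; by Nernst, E = +4.19 − (0.072/2)(−1.265) = +4.2355 V.
ΔG = −nFE = −(2)(96500)(+4.2355) J/mol = −817 kJ/mol.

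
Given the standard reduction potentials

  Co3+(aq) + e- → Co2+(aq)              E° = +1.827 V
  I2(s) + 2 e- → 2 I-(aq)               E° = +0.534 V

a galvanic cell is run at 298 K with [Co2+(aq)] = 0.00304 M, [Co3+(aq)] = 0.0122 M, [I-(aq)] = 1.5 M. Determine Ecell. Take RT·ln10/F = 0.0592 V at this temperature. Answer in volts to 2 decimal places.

+1.34 V

Co³⁺/Co²⁺ is reduced (cathode, E° = +1.827 V) and I₂/I⁻ is oxidized (anode).
The standard potential is +1.827 − (+0.534) = +1.293 V and the balanced reaction transfers n = 2 electrons.
For the overall reaction 2 Co3+(aq) + 2 I-(aq) → 2 Co2+(aq) + I2(s), Q = [Co2+(aq)]^2 / ([Co3+(aq)]^2·[I-(aq)]^2) = 0.0276, giving log Q = −1.559.
E = E° − (0.0592/n)·log Q = +1.293 − (0.0592/2)(−1.559) = +1.34 V.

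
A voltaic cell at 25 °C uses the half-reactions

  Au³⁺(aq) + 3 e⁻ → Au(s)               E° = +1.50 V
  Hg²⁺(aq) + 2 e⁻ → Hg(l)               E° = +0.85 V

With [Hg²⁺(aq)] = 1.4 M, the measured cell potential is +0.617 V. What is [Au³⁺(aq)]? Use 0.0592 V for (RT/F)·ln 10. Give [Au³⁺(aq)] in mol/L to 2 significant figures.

0.035 M

Au³⁺/Au is the cathode (higher E°); E°cell = +1.50 − (+0.85) = +0.65 V with n = 6.
From the Nernst equation, log Q = n(E° − E)/0.0592 = 6·(+0.65 − (+0.617))/0.0592 = 3.345.
Balancing electrons gives 2 Au³⁺(aq) + 3 Hg(l) → 2 Au(s) + 3 Hg²⁺(aq); thus Q = [Hg²⁺(aq)]^3 / [Au³⁺(aq)]^2.
Solving for the unknown gives log [Au³⁺(aq)] = −1.453, so [Au³⁺(aq)] ≈ 0.035 M.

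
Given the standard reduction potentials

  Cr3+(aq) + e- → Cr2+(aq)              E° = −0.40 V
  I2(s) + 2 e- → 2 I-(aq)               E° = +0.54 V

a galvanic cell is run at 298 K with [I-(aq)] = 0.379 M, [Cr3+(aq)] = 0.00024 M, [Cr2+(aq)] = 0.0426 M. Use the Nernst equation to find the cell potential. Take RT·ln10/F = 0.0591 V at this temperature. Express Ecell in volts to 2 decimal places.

+1.10 V

Since E°(I₂/I⁻) > E°(Cr³⁺/Cr²⁺), I₂/I⁻ serves as the cathode.
The standard potential is +0.54 − (−0.40) = +0.94 V and the balanced reaction transfers n = 2 electrons.
Balancing gives I2(s) + 2 Cr2+(aq) → 2 I-(aq) + 2 Cr3+(aq); hence Q = ([I-(aq)]^2·[Cr3+(aq)]^2) / [Cr2+(aq)]^2 = 4.56×10^−6 (log Q = −5.341).
Applying E = E° − (RT ln10/nF)·log Q gives +0.94 − (0.0591/2)(−5.341) = +1.10 V.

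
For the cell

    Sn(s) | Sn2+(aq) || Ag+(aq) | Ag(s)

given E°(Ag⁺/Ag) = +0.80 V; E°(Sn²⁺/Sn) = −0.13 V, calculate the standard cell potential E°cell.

+0.93 V

By convention the left-hand electrode in cell notation is the anode (oxidation) and the right-hand electrode is the cathode (reduction).
E°cell = E°(right) − E°(left) = +0.80 − (−0.13) = +0.93 V.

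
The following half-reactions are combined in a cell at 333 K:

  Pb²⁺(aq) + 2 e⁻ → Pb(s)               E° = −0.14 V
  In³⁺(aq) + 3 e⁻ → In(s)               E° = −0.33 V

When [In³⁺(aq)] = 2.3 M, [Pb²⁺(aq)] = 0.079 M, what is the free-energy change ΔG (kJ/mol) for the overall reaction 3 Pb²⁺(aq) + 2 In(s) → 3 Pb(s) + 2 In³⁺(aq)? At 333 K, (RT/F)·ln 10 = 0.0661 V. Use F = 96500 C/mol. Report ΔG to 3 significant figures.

With Pb²⁺/Pb reduced at the cathode, E°cell = −0.14 − (−0.33) = +0.19 V and n = 6.
Here Q = [In³⁺(aq)]^2 / [Pb²⁺(aq)]^3 = 1.07×10^4 (log Q = 4.031), giving E = +0.19 − (0.0661/6)·(4.031) = +0.1456 V.
Then ΔG = −nFE = −6 × 96500 × +0.1456 J/mol = −84.3 kJ/mol.

−84.3 kJ/mol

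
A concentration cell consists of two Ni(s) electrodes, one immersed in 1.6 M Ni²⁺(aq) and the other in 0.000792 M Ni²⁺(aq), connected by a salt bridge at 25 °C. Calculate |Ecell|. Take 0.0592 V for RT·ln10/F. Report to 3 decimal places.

0.098 V

For a concentration cell E°cell = 0, since both electrodes use the same couple.
The compartment with the higher Ni²⁺(aq) concentration (1.6 M) acts as the cathode; ions are reduced there and produced at the dilute (0.000792 M) anode.
With n = 2, Ecell = −(0.0592/2)·log([dilute]/[conc]) = −(0.0592/2)·log(0.000792/1.6) = +0.098 V.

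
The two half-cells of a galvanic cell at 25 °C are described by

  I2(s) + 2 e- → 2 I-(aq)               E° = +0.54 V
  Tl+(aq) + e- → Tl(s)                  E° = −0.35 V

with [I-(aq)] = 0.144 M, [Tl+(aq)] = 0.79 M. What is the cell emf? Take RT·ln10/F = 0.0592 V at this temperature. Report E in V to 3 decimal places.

The I₂/I⁻ couple has the more positive E°, so it is the cathode; Tl⁺/Tl is the anode.
E°cell = E°cat − E°an = +0.54 − (−0.35) = +0.89 V; n = 2.
Balancing gives I2(s) + 2 Tl(s) → 2 I-(aq) + 2 Tl+(aq); hence Q = [I-(aq)]^2·[Tl+(aq)]^2 = 0.0129 (log Q = −1.888).
By the Nernst equation, E = +0.89 − (0.0592/2)·(−1.888) = +0.946 V.

+0.946 V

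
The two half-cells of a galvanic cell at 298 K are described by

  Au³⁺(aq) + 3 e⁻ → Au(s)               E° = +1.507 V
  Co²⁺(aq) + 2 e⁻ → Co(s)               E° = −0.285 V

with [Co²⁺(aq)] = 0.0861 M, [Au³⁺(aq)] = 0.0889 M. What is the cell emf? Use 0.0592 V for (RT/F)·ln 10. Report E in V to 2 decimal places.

+1.80 V

The Au³⁺/Au couple has the more positive E°, so it is the cathode; Co²⁺/Co is the anode.
E°cell = E°cat − E°an = +1.507 − (−0.285) = +1.792 V; n = 6.
Balancing gives 2 Au³⁺(aq) + 3 Co(s) → 2 Au(s) + 3 Co²⁺(aq); hence Q = [Co²⁺(aq)]^3 / [Au³⁺(aq)]^2 = 0.0808 (log Q = −1.093).
Applying E = E° − (RT ln10/nF)·log Q gives +1.792 − (0.0592/6)(−1.093) = +1.80 V.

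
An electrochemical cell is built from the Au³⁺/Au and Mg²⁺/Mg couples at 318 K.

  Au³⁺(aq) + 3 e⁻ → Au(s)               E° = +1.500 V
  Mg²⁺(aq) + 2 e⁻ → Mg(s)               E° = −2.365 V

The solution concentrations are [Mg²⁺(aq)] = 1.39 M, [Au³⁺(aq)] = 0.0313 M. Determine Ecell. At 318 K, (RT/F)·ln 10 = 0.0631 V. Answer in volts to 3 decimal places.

The Au³⁺/Au couple has the more positive E°, so it is the cathode; Mg²⁺/Mg is the anode.
E°cell = E°cat − E°an = +1.500 − (−2.365) = +3.865 V; n = 6.
The balanced reaction is 2 Au³⁺(aq) + 3 Mg(s) → 2 Au(s) + 3 Mg²⁺(aq), so Q = [Mg²⁺(aq)]^3 / [Au³⁺(aq)]^2 = 2.74×10^3 and log Q = 3.438.
E = E° − (0.0631/n)·log Q = +3.865 − (0.0631/6)(3.438) = +3.829 V.

+3.829 V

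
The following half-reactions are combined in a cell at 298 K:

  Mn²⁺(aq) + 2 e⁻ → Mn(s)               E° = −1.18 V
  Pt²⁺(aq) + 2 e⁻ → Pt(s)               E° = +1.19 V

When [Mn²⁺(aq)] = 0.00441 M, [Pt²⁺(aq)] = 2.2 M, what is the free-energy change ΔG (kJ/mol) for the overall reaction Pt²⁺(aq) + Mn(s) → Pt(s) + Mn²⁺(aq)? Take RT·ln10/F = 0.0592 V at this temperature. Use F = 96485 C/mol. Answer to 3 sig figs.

−473 kJ/mol

With Pt²⁺/Pt reduced at the cathode, E°cell = +1.19 − (−1.18) = +2.37 V and n = 2.
Here Q = [Mn²⁺(aq)] / [Pt²⁺(aq)] = 0.002 (log Q = −2.698), giving E = +2.37 − (0.0592/2)·(−2.698) = +2.4499 V.
Finally ΔG = −nFE = −(2)(96485 C/mol)(+2.4499 V) = −473 kJ/mol.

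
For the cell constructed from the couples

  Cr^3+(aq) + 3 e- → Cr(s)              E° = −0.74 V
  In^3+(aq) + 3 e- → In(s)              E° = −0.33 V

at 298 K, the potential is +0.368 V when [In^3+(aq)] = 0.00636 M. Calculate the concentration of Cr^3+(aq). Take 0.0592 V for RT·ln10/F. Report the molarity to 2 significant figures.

In³⁺/In is the cathode (higher E°); E°cell = −0.33 − (−0.74) = +0.41 V with n = 3.
From the Nernst equation, log Q = n(E° − E)/0.0592 = 3·(+0.41 − (+0.368))/0.0592 = 2.128.
The balanced reaction is In^3+(aq) + Cr(s) → In(s) + Cr^3+(aq), so Q = [Cr^3+(aq)] / [In^3+(aq)].
Substituting the known concentrations and solving, log [Cr^3+(aq)] = −0.069 and [Cr^3+(aq)] = 0.85 M.

0.85 M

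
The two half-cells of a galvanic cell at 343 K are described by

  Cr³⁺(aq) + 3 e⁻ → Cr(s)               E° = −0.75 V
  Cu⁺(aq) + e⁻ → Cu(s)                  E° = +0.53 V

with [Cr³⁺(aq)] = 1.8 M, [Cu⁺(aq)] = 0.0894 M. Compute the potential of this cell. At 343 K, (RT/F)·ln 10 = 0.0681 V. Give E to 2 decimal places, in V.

The Cu⁺/Cu couple has the more positive E°, so it is the cathode; Cr³⁺/Cr is the anode.
E°cell = E°cat − E°an = +0.53 − (−0.75) = +1.28 V; n = 3.
The balanced reaction is 3 Cu⁺(aq) + Cr(s) → 3 Cu(s) + Cr³⁺(aq), so Q = [Cr³⁺(aq)] / [Cu⁺(aq)]^3 = 2.52×10^3 and log Q = 3.401.
Applying E = E° − (RT ln10/nF)·log Q gives +1.28 − (0.0681/3)(3.401) = +1.20 V.

+1.20 V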